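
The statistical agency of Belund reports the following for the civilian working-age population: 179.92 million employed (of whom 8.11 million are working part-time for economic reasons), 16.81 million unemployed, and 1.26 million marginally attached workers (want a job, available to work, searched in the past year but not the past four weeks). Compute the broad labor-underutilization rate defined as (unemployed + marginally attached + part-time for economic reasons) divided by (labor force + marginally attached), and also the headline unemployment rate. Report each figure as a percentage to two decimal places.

Labor force = 179.92 + 16.81 = 196.73 million.
Numerator = 16.81 + 1.26 + 8.11 = 26.18 million.
Denominator = 196.73 + 1.26 = 197.99 million.
Broad rate = 26.18 / 197.99 = 13.22%.
Headline unemployment rate = 16.81 / 196.73 = 8.54%.

Broad underutilization rate ≈ 13.22%; headline unemployment rate ≈ 8.54%.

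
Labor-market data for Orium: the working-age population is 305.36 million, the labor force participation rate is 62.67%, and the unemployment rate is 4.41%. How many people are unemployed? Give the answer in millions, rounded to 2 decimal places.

Labor force = 0.6267 × 305.36 = 191.37 million.
Unemployed = 0.0441 × 191.37 ≈ 8.44 million.

About 8.44 million are unemployed.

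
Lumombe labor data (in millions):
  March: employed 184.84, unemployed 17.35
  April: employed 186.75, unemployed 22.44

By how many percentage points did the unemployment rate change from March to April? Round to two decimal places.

The unemployment rate changed by +2.15 percentage points.

March: labor force = 184.84 + 17.35 = 202.19; u = 17.35/202.19 = 8.58%.
April: labor force = 186.75 + 22.44 = 209.19; u = 22.44/209.19 = 10.73%.
Change = 10.73% − 8.58% = +2.15 pp.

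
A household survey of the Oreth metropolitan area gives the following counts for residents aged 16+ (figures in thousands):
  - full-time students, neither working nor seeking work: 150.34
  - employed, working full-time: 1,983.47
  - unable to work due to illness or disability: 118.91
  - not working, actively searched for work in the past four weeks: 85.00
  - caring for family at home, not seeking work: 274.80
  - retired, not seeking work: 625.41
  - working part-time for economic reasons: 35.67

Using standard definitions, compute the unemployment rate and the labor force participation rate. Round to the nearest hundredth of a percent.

Employed = 1,983.47 + 35.67 = 2,019.14 thousand (anyone who worked, including part-time for economic reasons, counts as employed).
Unemployed = 85.00 thousand.
Labor force = 2,019.14 + 85.00 = 2,104.14 thousand.
Not in labor force = 150.34 + 118.91 + 274.80 + 625.41 = 1,169.46 thousand (those not working and not actively searching are outside the labor force).
Civilian working-age population = 2,104.14 + 1,169.46 = 3,273.60 thousand.
Unemployment rate = 85.00 / 2,104.14 = 4.04%.
Labor force participation rate = 2,104.14 / 3,273.60 = 64.28%.

Unemployment rate ≈ 4.04%; labor force participation rate ≈ 64.28%.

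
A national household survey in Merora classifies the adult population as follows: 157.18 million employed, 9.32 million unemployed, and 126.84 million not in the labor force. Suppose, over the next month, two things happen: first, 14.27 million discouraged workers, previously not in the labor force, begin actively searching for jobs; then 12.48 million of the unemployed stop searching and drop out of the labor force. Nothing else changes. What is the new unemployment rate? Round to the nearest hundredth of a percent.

New unemployment rate ≈ 6.60%.

Initially, labor force = 157.18 + 9.32 = 166.50 million, so u = 9.32/166.50 = 5.60%.
After the first change, unemployed and labor force both rise by 14.27 → E = 157.18, U = 23.59, labor force = 180.77 million.
After the second change, unemployed and labor force both fall by 12.48 → E = 157.18, U = 11.11, labor force = 168.29 million.
New unemployment rate = 11.11 / 168.29 = 6.60%.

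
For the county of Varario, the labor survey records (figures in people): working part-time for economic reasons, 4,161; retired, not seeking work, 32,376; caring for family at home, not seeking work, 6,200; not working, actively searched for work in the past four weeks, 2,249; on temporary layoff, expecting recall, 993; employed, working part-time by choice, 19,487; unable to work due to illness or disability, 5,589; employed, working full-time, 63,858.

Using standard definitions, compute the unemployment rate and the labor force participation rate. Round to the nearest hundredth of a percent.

Employed = 4,161 + 19,487 + 63,858 = 87,506 (anyone who worked, including part-time for economic reasons, counts as employed).
Unemployed = 2,249 + 993 = 3,242 (jobless and actively searching, or on temporary layoff).
Labor force = 87,506 + 3,242 = 90,748.
Not in labor force = 32,376 + 6,200 + 5,589 = 44,165 (those not working and not actively searching are outside the labor force).
Civilian working-age population = 90,748 + 44,165 = 134,913.
Unemployment rate = 3,242 / 90,748 = 3.57%.
Labor force participation rate = 90,748 / 134,913 = 67.26%.

Unemployment rate ≈ 3.57%; labor force participation rate ≈ 67.26%.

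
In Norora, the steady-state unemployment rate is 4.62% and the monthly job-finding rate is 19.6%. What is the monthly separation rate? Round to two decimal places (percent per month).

From u* = s/(s+f): s = u·f/(1−u).
s = 0.0462 × 19.6 / (1 − 0.0462) = 0.9055 / 0.9538 ≈ 0.95% per month.

Separation rate ≈ 0.95% per month.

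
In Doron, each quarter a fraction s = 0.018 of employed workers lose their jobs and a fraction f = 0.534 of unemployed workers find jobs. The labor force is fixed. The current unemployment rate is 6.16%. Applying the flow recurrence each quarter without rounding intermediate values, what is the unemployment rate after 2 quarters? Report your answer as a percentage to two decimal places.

Unemployment rate after two quarters ≈ 3.84%.

With a fixed labor force, u_{t+1} = u_t + s·(1−u_t) − f·u_t = u_t·(1−s−f) + s.
Here 1−s−f = 0.448 and s = 0.018.
u_1 = 0.061600 × 0.448 + 0.018 = 0.045597.
u_2 = 0.045597 × 0.448 + 0.018 = 0.038427.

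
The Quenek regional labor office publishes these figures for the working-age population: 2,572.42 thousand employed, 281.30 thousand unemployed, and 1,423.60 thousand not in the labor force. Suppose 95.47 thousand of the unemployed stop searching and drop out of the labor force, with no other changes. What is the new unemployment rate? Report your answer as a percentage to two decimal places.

New unemployment rate ≈ 6.74%.

Initially, labor force = 2,572.42 + 281.30 = 2,853.72 thousand, so u = 281.30/2,853.72 = 9.86%.
After the change, unemployed and labor force both fall by 95.47 → E = 2,572.42, U = 185.83, labor force = 2,758.25 thousand.
New unemployment rate = 185.83 / 2,758.25 = 6.74%.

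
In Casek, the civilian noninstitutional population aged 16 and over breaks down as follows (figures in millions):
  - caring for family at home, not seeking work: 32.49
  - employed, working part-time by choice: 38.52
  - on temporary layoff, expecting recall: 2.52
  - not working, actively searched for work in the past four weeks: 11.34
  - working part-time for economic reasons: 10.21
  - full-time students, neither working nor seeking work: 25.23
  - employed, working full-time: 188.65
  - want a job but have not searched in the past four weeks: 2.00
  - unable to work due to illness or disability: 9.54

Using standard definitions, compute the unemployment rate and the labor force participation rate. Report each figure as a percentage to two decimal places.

Unemployment rate ≈ 5.52%; labor force participation rate ≈ 78.39%.

Employed = 38.52 + 10.21 + 188.65 = 237.38 million (anyone who worked, including part-time for economic reasons, counts as employed).
Unemployed = 2.52 + 11.34 = 13.86 million (jobless and actively searching, or on temporary layoff).
Labor force = 237.38 + 13.86 = 251.24 million.
Not in labor force = 32.49 + 25.23 + 2.00 + 9.54 = 69.26 million (those not working and not actively searching are outside the labor force — including those who want a job but have given up searching).
Civilian working-age population = 251.24 + 69.26 = 320.50 million.
Unemployment rate = 13.86 / 251.24 = 5.52%.
Labor force participation rate = 251.24 / 320.50 = 78.39%.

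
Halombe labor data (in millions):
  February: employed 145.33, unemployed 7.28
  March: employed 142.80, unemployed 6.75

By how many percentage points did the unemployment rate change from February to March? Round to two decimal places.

February: labor force = 145.33 + 7.28 = 152.61; u = 7.28/152.61 = 4.77%.
March: labor force = 142.80 + 6.75 = 149.55; u = 6.75/149.55 = 4.51%.
Change = 4.51% − 4.77% = −0.26 pp.

The unemployment rate changed by −0.26 percentage points.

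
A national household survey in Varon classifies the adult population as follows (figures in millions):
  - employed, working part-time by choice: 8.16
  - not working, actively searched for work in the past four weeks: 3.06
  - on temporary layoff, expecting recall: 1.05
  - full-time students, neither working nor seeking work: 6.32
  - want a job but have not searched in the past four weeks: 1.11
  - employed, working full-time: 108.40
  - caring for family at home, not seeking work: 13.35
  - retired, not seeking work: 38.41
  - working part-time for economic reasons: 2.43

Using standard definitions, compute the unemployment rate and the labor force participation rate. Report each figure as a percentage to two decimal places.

Employed = 8.16 + 108.40 + 2.43 = 118.99 million (anyone who worked, including part-time for economic reasons, counts as employed).
Unemployed = 3.06 + 1.05 = 4.11 million (jobless and actively searching, or on temporary layoff).
Labor force = 118.99 + 4.11 = 123.10 million.
Not in labor force = 6.32 + 1.11 + 13.35 + 38.41 = 59.19 million (those not working and not actively searching are outside the labor force — including those who want a job but have given up searching).
Civilian working-age population = 123.10 + 59.19 = 182.29 million.
Unemployment rate = 4.11 / 123.10 = 3.34%.
Labor force participation rate = 123.10 / 182.29 = 67.53%.

Unemployment rate ≈ 3.34%; labor force participation rate ≈ 67.53%.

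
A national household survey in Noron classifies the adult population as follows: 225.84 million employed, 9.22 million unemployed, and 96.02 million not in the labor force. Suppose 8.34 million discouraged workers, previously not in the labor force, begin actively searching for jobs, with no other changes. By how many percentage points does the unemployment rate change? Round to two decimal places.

Initially, labor force = 225.84 + 9.22 = 235.06 million, so u = 9.22/235.06 = 3.92%.
After the change, unemployed and labor force both rise by 8.34 → E = 225.84, U = 17.56, labor force = 243.40 million.
New unemployment rate = 17.56 / 243.40 = 7.21%.
Change = 7.21% − 3.92% = +3.29 percentage points.

The unemployment rate changes by +3.29 percentage points.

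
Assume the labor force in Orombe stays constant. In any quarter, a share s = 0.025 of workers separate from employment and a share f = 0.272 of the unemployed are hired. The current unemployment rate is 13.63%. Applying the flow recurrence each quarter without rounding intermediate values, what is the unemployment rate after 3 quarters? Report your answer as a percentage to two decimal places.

Unemployment rate after three quarters ≈ 10.23%.

With a fixed labor force, u_{t+1} = u_t + s·(1−u_t) − f·u_t = u_t·(1−s−f) + s.
Here 1−s−f = 0.703 and s = 0.025.
u_1 = 0.136300 × 0.703 + 0.025 = 0.120819.
u_2 = 0.120819 × 0.703 + 0.025 = 0.109936.
u_3 = 0.109936 × 0.703 + 0.025 = 0.102285.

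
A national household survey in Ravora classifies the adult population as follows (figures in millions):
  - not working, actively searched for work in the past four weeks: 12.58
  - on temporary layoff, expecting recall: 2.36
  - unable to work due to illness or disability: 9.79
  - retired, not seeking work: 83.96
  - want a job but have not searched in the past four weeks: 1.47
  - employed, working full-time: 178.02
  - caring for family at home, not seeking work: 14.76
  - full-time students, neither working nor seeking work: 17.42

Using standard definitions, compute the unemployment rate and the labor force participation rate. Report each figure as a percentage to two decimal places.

Employed = 178.02 million.
Unemployed = 12.58 + 2.36 = 14.94 million (jobless and actively searching, or on temporary layoff).
Labor force = 178.02 + 14.94 = 192.96 million.
Not in labor force = 9.79 + 83.96 + 1.47 + 14.76 + 17.42 = 127.40 million (those not working and not actively searching are outside the labor force — including those who want a job but have given up searching).
Civilian working-age population = 192.96 + 127.40 = 320.36 million.
Unemployment rate = 14.94 / 192.96 = 7.74%.
Labor force participation rate = 192.96 / 320.36 = 60.23%.

Unemployment rate ≈ 7.74%; labor force participation rate ≈ 60.23%.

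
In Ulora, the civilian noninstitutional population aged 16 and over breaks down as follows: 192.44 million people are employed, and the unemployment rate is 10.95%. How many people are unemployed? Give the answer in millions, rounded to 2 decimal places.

Let U be the number unemployed. The labor force is E + U, and U/(E+U) = 0.1095.
So U = 0.1095 × 192.44 / (1 − 0.1095) = 21.0722 / 0.8905 ≈ 23.66 million.

About 23.66 million are unemployed.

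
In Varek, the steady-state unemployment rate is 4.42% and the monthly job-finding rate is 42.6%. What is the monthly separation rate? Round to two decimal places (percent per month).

From u* = s/(s+f): s = u·f/(1−u).
s = 0.0442 × 42.6 / (1 − 0.0442) = 1.8829 / 0.9558 ≈ 1.97% per month.

Separation rate ≈ 1.97% per month.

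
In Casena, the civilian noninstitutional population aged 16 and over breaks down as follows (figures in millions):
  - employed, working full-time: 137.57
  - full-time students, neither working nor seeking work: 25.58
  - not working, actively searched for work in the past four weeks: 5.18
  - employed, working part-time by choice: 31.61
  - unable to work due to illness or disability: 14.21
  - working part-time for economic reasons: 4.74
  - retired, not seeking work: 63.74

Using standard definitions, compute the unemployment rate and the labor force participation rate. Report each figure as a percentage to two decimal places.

Unemployment rate ≈ 2.89%; labor force participation rate ≈ 63.37%.

Employed = 137.57 + 31.61 + 4.74 = 173.92 million (anyone who worked, including part-time for economic reasons, counts as employed).
Unemployed = 5.18 million.
Labor force = 173.92 + 5.18 = 179.10 million.
Not in labor force = 25.58 + 14.21 + 63.74 = 103.53 million (those not working and not actively searching are outside the labor force).
Civilian working-age population = 179.10 + 103.53 = 282.63 million.
Unemployment rate = 5.18 / 179.10 = 2.89%.
Labor force participation rate = 179.10 / 282.63 = 63.37%.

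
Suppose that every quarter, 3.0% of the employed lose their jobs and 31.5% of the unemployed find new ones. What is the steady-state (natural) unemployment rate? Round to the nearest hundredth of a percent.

At steady state the flows balance: s·E = f·U, so U/(E+U) = s/(s+f).
u* = 3.0 / (3.0 + 31.5) = 3.0 / 34.50 = 8.70%.

Steady-state unemployment rate ≈ 8.70%.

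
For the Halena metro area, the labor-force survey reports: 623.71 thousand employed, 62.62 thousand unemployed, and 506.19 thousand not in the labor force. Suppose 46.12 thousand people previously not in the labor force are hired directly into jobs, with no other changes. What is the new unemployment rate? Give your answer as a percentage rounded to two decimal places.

Initially, labor force = 623.71 + 62.62 = 686.33 thousand, so u = 62.62/686.33 = 9.12%.
After the change, employed and labor force both rise by 46.12; unemployed unchanged → E = 669.83, U = 62.62, labor force = 732.45 thousand.
New unemployment rate = 62.62 / 732.45 = 8.55%.

New unemployment rate ≈ 8.55%.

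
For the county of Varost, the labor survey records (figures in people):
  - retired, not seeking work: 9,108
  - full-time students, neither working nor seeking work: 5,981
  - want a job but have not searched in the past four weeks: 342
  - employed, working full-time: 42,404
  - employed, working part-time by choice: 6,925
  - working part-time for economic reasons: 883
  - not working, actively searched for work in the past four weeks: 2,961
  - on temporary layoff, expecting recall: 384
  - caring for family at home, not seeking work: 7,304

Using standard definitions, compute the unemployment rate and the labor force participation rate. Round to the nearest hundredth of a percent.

Unemployment rate ≈ 6.25%; labor force participation rate ≈ 70.20%.

Employed = 42,404 + 6,925 + 883 = 50,212 (anyone who worked, including part-time for economic reasons, counts as employed).
Unemployed = 2,961 + 384 = 3,345 (jobless and actively searching, or on temporary layoff).
Labor force = 50,212 + 3,345 = 53,557.
Not in labor force = 9,108 + 5,981 + 342 + 7,304 = 22,735 (those not working and not actively searching are outside the labor force — including those who want a job but have given up searching).
Civilian working-age population = 53,557 + 22,735 = 76,292.
Unemployment rate = 3,345 / 53,557 = 6.25%.
Labor force participation rate = 53,557 / 76,292 = 70.20%.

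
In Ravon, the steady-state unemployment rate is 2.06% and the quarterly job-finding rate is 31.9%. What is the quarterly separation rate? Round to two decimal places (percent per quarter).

Separation rate ≈ 0.67% per quarter.

From u* = s/(s+f): s = u·f/(1−u).
s = 0.0206 × 31.9 / (1 − 0.0206) = 0.6571 / 0.9794 ≈ 0.67% per quarter.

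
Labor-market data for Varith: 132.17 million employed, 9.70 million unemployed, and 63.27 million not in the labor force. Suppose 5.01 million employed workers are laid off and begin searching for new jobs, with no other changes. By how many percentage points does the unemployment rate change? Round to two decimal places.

The unemployment rate changes by +3.53 percentage points.

Initially, labor force = 132.17 + 9.70 = 141.87 million, so u = 9.70/141.87 = 6.84%.
After the change, employed falls and unemployed rises by 5.01; labor force unchanged → E = 127.16, U = 14.71, labor force = 141.87 million.
New unemployment rate = 14.71 / 141.87 = 10.37%.
Change = 10.37% − 6.84% = +3.53 percentage points.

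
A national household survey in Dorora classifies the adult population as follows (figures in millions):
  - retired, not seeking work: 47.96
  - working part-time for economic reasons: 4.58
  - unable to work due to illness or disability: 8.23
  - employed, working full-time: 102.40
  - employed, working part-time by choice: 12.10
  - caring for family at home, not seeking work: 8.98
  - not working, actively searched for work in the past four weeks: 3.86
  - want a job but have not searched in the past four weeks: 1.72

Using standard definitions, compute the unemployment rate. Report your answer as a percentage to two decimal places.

Employed = 4.58 + 102.40 + 12.10 = 119.08 million (anyone who worked, including part-time for economic reasons, counts as employed).
Unemployed = 3.86 million.
Labor force = 119.08 + 3.86 = 122.94 million.
Unemployment rate = 3.86 / 122.94 = 3.14%.

Unemployment rate ≈ 3.14%.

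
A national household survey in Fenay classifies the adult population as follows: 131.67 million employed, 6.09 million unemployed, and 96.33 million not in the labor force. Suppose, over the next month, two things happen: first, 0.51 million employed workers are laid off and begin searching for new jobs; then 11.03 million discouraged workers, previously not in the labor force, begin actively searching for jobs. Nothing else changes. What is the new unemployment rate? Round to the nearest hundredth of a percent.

New unemployment rate ≈ 11.85%.

Initially, labor force = 131.67 + 6.09 = 137.76 million, so u = 6.09/137.76 = 4.42%.
After the first change, employed falls and unemployed rises by 0.51; labor force unchanged → E = 131.16, U = 6.60, labor force = 137.76 million.
After the second change, unemployed and labor force both rise by 11.03 → E = 131.16, U = 17.63, labor force = 148.79 million.
New unemployment rate = 17.63 / 148.79 = 11.85%.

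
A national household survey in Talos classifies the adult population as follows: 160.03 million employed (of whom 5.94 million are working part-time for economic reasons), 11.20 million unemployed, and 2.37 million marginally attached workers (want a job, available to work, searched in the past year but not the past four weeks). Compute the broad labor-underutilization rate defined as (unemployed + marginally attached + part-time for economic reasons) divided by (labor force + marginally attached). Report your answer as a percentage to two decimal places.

Labor force = 160.03 + 11.20 = 171.23 million.
Numerator = 11.20 + 2.37 + 5.94 = 19.51 million.
Denominator = 171.23 + 2.37 = 173.60 million.
Broad rate = 19.51 / 173.60 = 11.24%.

Broad underutilization rate ≈ 11.24%.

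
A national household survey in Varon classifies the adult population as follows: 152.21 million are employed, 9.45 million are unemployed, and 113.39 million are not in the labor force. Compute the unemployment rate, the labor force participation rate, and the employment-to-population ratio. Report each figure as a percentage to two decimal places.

Unemployment rate ≈ 5.85%; labor force participation rate ≈ 58.77%; employment-population ratio ≈ 55.34%.

Labor force = employed + unemployed = 152.21 + 9.45 = 161.66 million.
Working-age population = 161.66 + 113.39 = 275.05 million.
Unemployment rate = 9.45 / 161.66 = 5.85%.
Labor force participation rate = 161.66 / 275.05 = 58.77%.
Employment-population ratio = 152.21 / 275.05 = 55.34%.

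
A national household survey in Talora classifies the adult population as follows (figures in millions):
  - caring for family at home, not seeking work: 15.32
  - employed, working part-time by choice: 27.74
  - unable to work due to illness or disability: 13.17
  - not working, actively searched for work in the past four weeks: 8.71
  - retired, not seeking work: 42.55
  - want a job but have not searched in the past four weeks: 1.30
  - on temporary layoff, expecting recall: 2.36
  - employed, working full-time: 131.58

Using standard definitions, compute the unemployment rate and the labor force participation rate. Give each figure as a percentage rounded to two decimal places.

Employed = 27.74 + 131.58 = 159.32 million.
Unemployed = 8.71 + 2.36 = 11.07 million (jobless and actively searching, or on temporary layoff).
Labor force = 159.32 + 11.07 = 170.39 million.
Not in labor force = 15.32 + 13.17 + 42.55 + 1.30 = 72.34 million (those not working and not actively searching are outside the labor force — including those who want a job but have given up searching).
Civilian working-age population = 170.39 + 72.34 = 242.73 million.
Unemployment rate = 11.07 / 170.39 = 6.50%.
Labor force participation rate = 170.39 / 242.73 = 70.20%.

Unemployment rate ≈ 6.50%; labor force participation rate ≈ 70.20%.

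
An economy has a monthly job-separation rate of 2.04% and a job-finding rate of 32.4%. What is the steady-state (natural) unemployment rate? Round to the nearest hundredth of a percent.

At steady state the flows balance: s·E = f·U, so U/(E+U) = s/(s+f).
u* = 2.04 / (2.04 + 32.4) = 2.04 / 34.44 = 5.92%.

Steady-state unemployment rate ≈ 5.92%.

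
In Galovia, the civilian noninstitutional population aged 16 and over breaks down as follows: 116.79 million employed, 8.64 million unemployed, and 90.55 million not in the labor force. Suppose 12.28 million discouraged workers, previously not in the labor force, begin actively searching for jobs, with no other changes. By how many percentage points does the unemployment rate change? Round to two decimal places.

The unemployment rate changes by +8.30 percentage points.

Initially, labor force = 116.79 + 8.64 = 125.43 million, so u = 8.64/125.43 = 6.89%.
After the change, unemployed and labor force both rise by 12.28 → E = 116.79, U = 20.92, labor force = 137.71 million.
New unemployment rate = 20.92 / 137.71 = 15.19%.
Change = 15.19% − 6.89% = +8.30 percentage points.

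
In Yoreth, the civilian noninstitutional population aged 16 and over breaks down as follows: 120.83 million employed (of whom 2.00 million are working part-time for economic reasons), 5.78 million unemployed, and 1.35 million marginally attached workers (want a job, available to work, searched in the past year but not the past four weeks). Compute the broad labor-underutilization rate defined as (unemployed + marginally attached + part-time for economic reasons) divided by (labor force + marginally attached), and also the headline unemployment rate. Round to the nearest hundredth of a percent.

Labor force = 120.83 + 5.78 = 126.61 million.
Numerator = 5.78 + 1.35 + 2.00 = 9.13 million.
Denominator = 126.61 + 1.35 = 127.96 million.
Broad rate = 9.13 / 127.96 = 7.14%.
Headline unemployment rate = 5.78 / 126.61 = 4.57%.

Broad underutilization rate ≈ 7.14%; headline unemployment rate ≈ 4.57%.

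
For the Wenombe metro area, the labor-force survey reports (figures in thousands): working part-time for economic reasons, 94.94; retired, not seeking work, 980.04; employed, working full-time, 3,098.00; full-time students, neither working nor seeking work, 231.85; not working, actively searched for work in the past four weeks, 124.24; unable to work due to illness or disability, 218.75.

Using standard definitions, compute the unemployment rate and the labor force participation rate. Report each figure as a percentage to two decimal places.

Unemployment rate ≈ 3.75%; labor force participation rate ≈ 69.87%.

Employed = 94.94 + 3,098.00 = 3,192.94 thousand (anyone who worked, including part-time for economic reasons, counts as employed).
Unemployed = 124.24 thousand.
Labor force = 3,192.94 + 124.24 = 3,317.18 thousand.
Not in labor force = 980.04 + 231.85 + 218.75 = 1,430.64 thousand (those not working and not actively searching are outside the labor force).
Civilian working-age population = 3,317.18 + 1,430.64 = 4,747.82 thousand.
Unemployment rate = 124.24 / 3,317.18 = 3.75%.
Labor force participation rate = 3,317.18 / 4,747.82 = 69.87%.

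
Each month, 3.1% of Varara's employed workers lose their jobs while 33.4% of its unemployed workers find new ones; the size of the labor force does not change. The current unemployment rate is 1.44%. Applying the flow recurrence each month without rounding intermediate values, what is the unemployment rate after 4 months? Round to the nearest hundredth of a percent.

With a fixed labor force, u_{t+1} = u_t + s·(1−u_t) − f·u_t = u_t·(1−s−f) + s.
Here 1−s−f = 0.635 and s = 0.031.
u_1 = 0.014400 × 0.635 + 0.031 = 0.040144.
u_2 = 0.040144 × 0.635 + 0.031 = 0.056491.
u_3 = 0.056491 × 0.635 + 0.031 = 0.066872.
u_4 = 0.066872 × 0.635 + 0.031 = 0.073464.

Unemployment rate after four months ≈ 7.35%.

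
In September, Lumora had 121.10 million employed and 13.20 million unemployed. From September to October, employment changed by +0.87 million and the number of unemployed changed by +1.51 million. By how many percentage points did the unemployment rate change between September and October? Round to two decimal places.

The unemployment rate changed by +0.93 percentage points.

September: labor force = 121.10 + 13.20 = 134.30; u = 13.20/134.30 = 9.83%.
October: labor force = 121.97 + 14.71 = 136.68; u = 14.71/136.68 = 10.76%.
Change = 10.76% − 9.83% = +0.93 pp.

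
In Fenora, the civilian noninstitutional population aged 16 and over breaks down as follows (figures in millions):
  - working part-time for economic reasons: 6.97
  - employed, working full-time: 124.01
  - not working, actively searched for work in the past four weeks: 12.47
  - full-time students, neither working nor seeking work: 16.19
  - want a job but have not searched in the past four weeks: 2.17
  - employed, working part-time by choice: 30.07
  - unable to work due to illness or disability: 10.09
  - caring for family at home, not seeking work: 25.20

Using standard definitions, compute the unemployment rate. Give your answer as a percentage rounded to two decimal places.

Unemployment rate ≈ 7.19%.

Employed = 6.97 + 124.01 + 30.07 = 161.05 million (anyone who worked, including part-time for economic reasons, counts as employed).
Unemployed = 12.47 million.
Labor force = 161.05 + 12.47 = 173.52 million.
Unemployment rate = 12.47 / 173.52 = 7.19%.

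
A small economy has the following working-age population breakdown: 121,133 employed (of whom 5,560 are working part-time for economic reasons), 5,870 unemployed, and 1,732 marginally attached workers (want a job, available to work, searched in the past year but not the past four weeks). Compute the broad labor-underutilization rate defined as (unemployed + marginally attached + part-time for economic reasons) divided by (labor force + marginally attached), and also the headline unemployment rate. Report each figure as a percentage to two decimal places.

Broad underutilization rate ≈ 10.22%; headline unemployment rate ≈ 4.62%.

Labor force = 121,133 + 5,870 = 127,003.
Numerator = 5,870 + 1,732 + 5,560 = 13,162.
Denominator = 127,003 + 1,732 = 128,735.
Broad rate = 13,162 / 128,735 = 10.22%.
Headline unemployment rate = 5,870 / 127,003 = 4.62%.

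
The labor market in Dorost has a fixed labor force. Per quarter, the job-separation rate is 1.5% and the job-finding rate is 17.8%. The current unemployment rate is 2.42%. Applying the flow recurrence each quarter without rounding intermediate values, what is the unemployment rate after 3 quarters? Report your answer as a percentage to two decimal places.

With a fixed labor force, u_{t+1} = u_t + s·(1−u_t) − f·u_t = u_t·(1−s−f) + s.
Here 1−s−f = 0.807 and s = 0.015.
u_1 = 0.024200 × 0.807 + 0.015 = 0.034529.
u_2 = 0.034529 × 0.807 + 0.015 = 0.042865.
u_3 = 0.042865 × 0.807 + 0.015 = 0.049592.

Unemployment rate after three quarters ≈ 4.96%.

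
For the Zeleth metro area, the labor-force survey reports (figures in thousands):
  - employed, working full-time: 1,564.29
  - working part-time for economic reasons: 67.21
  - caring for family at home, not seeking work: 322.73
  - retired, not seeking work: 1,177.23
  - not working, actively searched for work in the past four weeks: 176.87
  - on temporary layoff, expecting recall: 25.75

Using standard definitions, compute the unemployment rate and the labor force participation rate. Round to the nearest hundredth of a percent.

Employed = 1,564.29 + 67.21 = 1,631.50 thousand (anyone who worked, including part-time for economic reasons, counts as employed).
Unemployed = 176.87 + 25.75 = 202.62 thousand (jobless and actively searching, or on temporary layoff).
Labor force = 1,631.50 + 202.62 = 1,834.12 thousand.
Not in labor force = 322.73 + 1,177.23 = 1,499.96 thousand (those not working and not actively searching are outside the labor force).
Civilian working-age population = 1,834.12 + 1,499.96 = 3,334.08 thousand.
Unemployment rate = 202.62 / 1,834.12 = 11.05%.
Labor force participation rate = 1,834.12 / 3,334.08 = 55.01%.

Unemployment rate ≈ 11.05%; labor force participation rate ≈ 55.01%.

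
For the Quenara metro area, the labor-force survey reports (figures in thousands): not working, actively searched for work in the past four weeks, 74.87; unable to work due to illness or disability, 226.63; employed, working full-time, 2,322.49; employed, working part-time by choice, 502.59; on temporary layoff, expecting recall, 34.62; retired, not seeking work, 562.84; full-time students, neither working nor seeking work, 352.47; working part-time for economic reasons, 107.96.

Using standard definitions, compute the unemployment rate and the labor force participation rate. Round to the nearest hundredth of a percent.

Employed = 2,322.49 + 502.59 + 107.96 = 2,933.04 thousand (anyone who worked, including part-time for economic reasons, counts as employed).
Unemployed = 74.87 + 34.62 = 109.49 thousand (jobless and actively searching, or on temporary layoff).
Labor force = 2,933.04 + 109.49 = 3,042.53 thousand.
Not in labor force = 226.63 + 562.84 + 352.47 = 1,141.94 thousand (those not working and not actively searching are outside the labor force).
Civilian working-age population = 3,042.53 + 1,141.94 = 4,184.47 thousand.
Unemployment rate = 109.49 / 3,042.53 = 3.60%.
Labor force participation rate = 3,042.53 / 4,184.47 = 72.71%.

Unemployment rate ≈ 3.60%; labor force participation rate ≈ 72.71%.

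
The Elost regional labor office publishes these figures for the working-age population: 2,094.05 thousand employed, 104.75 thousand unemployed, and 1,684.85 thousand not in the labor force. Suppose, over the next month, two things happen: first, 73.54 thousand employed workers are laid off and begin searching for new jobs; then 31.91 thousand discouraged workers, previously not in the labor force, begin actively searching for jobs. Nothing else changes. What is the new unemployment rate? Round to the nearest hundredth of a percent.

Initially, labor force = 2,094.05 + 104.75 = 2,198.80 thousand, so u = 104.75/2,198.80 = 4.76%.
After the first change, employed falls and unemployed rises by 73.54; labor force unchanged → E = 2,020.51, U = 178.29, labor force = 2,198.80 thousand.
After the second change, unemployed and labor force both rise by 31.91 → E = 2,020.51, U = 210.20, labor force = 2,230.71 thousand.
New unemployment rate = 210.20 / 2,230.71 = 9.42%.

New unemployment rate ≈ 9.42%.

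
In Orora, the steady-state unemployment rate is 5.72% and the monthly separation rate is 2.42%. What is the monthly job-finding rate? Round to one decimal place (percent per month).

Job-finding rate ≈ 39.9% per month.

From u* = s/(s+f): f = s·(1−u)/u.
f = 2.42 × (1 − 0.0572) / 0.0572 = 2.2816 / 0.0572 ≈ 39.9% per month.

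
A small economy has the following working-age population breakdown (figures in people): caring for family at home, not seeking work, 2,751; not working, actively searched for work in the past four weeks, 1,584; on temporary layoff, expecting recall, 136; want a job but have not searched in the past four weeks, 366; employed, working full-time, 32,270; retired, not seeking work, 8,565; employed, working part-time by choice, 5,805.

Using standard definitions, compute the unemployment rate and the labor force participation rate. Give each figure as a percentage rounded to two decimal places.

Unemployment rate ≈ 4.32%; labor force participation rate ≈ 77.31%.

Employed = 32,270 + 5,805 = 38,075.
Unemployed = 1,584 + 136 = 1,720 (jobless and actively searching, or on temporary layoff).
Labor force = 38,075 + 1,720 = 39,795.
Not in labor force = 2,751 + 366 + 8,565 = 11,682 (those not working and not actively searching are outside the labor force — including those who want a job but have given up searching).
Civilian working-age population = 39,795 + 11,682 = 51,477.
Unemployment rate = 1,720 / 39,795 = 4.32%.
Labor force participation rate = 39,795 / 51,477 = 77.31%.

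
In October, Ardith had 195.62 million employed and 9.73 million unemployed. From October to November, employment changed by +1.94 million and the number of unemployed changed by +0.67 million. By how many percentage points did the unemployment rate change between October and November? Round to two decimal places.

The unemployment rate changed by +0.26 percentage points.

October: labor force = 195.62 + 9.73 = 205.35; u = 9.73/205.35 = 4.74%.
November: labor force = 197.56 + 10.40 = 207.96; u = 10.40/207.96 = 5.00%.
Change = 5.00% − 4.74% = +0.26 pp.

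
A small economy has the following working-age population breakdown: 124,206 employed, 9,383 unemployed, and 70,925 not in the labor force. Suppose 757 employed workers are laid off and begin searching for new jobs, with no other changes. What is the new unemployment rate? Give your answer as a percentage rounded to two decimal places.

Initially, labor force = 124,206 + 9,383 = 133,589, so u = 9,383/133,589 = 7.02%.
After the change, employed falls and unemployed rises by 757; labor force unchanged → E = 123,449, U = 10,140, labor force = 133,589.
New unemployment rate = 10,140 / 133,589 = 7.59%.

New unemployment rate ≈ 7.59%.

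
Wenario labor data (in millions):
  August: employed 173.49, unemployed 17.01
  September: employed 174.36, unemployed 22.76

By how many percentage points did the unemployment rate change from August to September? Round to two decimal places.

August: labor force = 173.49 + 17.01 = 190.50; u = 17.01/190.50 = 8.93%.
September: labor force = 174.36 + 22.76 = 197.12; u = 22.76/197.12 = 11.55%.
Change = 11.55% − 8.93% = +2.62 pp.

The unemployment rate changed by +2.62 percentage points.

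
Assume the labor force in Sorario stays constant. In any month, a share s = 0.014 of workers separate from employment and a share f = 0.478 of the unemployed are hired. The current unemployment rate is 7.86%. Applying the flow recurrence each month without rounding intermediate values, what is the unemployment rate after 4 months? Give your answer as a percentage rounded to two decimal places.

Unemployment rate after four months ≈ 3.18%.

With a fixed labor force, u_{t+1} = u_t + s·(1−u_t) − f·u_t = u_t·(1−s−f) + s.
Here 1−s−f = 0.508 and s = 0.014.
u_1 = 0.078600 × 0.508 + 0.014 = 0.053929.
u_2 = 0.053929 × 0.508 + 0.014 = 0.041396.
u_3 = 0.041396 × 0.508 + 0.014 = 0.035029.
u_4 = 0.035029 × 0.508 + 0.014 = 0.031795.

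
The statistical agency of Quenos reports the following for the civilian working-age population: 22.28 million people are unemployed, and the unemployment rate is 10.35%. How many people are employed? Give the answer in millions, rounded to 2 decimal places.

About 192.99 million are employed.

Labor force = U / u = 22.28 / 0.1035 ≈ 215.27 million.
Employed = labor force − unemployed = 215.27 − 22.28 = 192.99 million.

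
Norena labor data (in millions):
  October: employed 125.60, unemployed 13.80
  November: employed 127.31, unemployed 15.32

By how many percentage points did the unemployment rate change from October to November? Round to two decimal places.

October: labor force = 125.60 + 13.80 = 139.40; u = 13.80/139.40 = 9.90%.
November: labor force = 127.31 + 15.32 = 142.63; u = 15.32/142.63 = 10.74%.
Change = 10.74% − 9.90% = +0.84 pp.

The unemployment rate changed by +0.84 percentage points.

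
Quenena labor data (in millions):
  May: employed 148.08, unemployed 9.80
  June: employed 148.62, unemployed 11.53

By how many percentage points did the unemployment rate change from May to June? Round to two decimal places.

The unemployment rate changed by +0.99 percentage points.

May: labor force = 148.08 + 9.80 = 157.88; u = 9.80/157.88 = 6.21%.
June: labor force = 148.62 + 11.53 = 160.15; u = 11.53/160.15 = 7.20%.
Change = 7.20% − 6.21% = +0.99 pp.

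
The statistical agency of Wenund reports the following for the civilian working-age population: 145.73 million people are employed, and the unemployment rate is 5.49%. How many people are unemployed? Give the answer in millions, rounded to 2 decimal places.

Let U be the number unemployed. The labor force is E + U, and U/(E+U) = 0.0549.
So U = 0.0549 × 145.73 / (1 − 0.0549) = 8.0006 / 0.9451 ≈ 8.47 million.

About 8.47 million are unemployed.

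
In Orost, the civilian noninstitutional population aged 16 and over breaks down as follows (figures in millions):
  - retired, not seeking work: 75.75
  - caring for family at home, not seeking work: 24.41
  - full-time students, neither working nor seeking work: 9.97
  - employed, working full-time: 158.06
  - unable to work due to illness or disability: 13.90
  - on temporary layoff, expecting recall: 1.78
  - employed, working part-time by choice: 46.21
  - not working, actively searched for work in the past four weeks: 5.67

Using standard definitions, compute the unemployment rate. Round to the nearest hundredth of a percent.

Unemployment rate ≈ 3.52%.

Employed = 158.06 + 46.21 = 204.27 million.
Unemployed = 1.78 + 5.67 = 7.45 million (jobless and actively searching, or on temporary layoff).
Labor force = 204.27 + 7.45 = 211.72 million.
Unemployment rate = 7.45 / 211.72 = 3.52%.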